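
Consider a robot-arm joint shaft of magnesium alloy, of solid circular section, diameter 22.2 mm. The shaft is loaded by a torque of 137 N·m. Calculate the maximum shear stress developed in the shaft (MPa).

63.8 MPa

J = πd⁴/32 = π(0.0222)⁴/32 = 2.385×10^-8 m⁴.
τ_max = T·r/J = 137.0 × 0.0111 / 2.385×10^-8 = 6.377×10^7 Pa.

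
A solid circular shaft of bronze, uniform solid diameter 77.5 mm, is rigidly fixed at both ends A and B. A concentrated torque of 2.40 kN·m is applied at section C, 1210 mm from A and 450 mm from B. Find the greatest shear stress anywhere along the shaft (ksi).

2.78 ksi

With uniform GJ and both ends fixed, compatibility θ_AC = θ_CB gives T_A·a = T_B·b, together with T_A + T_B = T₀.
T_A = T₀·b/(a+b) = 2400·450/1660 = 650.6 N·m; T_B = 1749 N·m.
τ in each portion: τ_AC = 7.12×10^6 Pa, τ_CB = 1.91×10^7 Pa; maximum is in CB.
τ_max = T_CB·r/J = 1749·0.0387/3.54×10^-6 = 1.914×10^7 Pa.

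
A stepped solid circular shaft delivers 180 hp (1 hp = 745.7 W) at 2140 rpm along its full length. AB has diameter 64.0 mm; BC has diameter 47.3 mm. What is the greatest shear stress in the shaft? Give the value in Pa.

2.88e7 Pa

ω = 2π·2140/60 = 224.1 rad/s, so T = P/ω = 180×745.7 / 224.1 = 599.0 N·m.
Under the same torque, τ_max = 16T/(πd³) is largest where d is smallest — segment BC (d = 47.3 mm).
τ_max = 16·599.0/(π·(0.0473)³) = 2.883×10^7 Pa.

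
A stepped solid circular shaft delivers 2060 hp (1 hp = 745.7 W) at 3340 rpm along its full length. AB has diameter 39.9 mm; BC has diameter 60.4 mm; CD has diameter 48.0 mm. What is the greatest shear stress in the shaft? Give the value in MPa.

352 MPa

ω = 2π·3340/60 = 349.8 rad/s, so T = P/ω = 2060×745.7 / 349.8 = 4392 N·m.
Under the same torque, τ_max = 16T/(πd³) is largest where d is smallest — segment AB (d = 39.9 mm).
τ_max = 16·4392/(π·(0.0399)³) = 3.521×10^8 Pa.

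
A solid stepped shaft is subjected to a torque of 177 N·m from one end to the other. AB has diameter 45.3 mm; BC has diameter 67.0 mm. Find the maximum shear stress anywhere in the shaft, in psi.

1410 psi

Under the same torque, τ_max = 16T/(πd³) is largest where d is smallest — segment AB (d = 45.3 mm).
τ_max = 16·177.0/(π·(0.0453)³) = 9.697×10^6 Pa.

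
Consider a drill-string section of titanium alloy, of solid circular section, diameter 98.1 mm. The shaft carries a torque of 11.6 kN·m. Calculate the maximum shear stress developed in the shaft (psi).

J = πd⁴/32 = π(0.0981)⁴/32 = 9.092×10^-6 m⁴.
τ_max = T·r/J = 11600 × 0.0490 / 9.092×10^-6 = 6.258×10^7 Pa.

9080 psi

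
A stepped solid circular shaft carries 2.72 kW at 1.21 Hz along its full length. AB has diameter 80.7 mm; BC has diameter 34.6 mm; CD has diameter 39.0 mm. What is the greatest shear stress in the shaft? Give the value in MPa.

ω = 2π·1.21 = 7.603 rad/s, so T = P/ω = 2.72×10³ / 7.603 = 357.8 N·m.
Under the same torque, τ_max = 16T/(πd³) is largest where d is smallest — segment BC (d = 34.6 mm).
τ_max = 16·357.8/(π·(0.0346)³) = 4.399×10^7 Pa.

44.0 MPa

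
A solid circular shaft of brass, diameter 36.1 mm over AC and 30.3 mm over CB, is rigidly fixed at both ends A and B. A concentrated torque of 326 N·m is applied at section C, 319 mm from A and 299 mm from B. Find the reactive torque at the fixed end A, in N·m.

213 N·m

Compatibility: T_A·a/J_AC = T_B·b/J_CB with T_A + T_B = T₀.
J_AC = 1.67×10^-7 m⁴, J_CB = 8.28×10^-8 m⁴, so T_A = T₀·(J_AC/a)/((J_AC/a)+(J_CB/b)) = 213.1 N·m, T_B = 112.9 N·m.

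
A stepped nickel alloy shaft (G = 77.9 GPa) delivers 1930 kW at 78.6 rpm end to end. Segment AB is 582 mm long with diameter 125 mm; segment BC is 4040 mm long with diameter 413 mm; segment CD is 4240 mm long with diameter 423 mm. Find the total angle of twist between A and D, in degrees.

4.66°

ω = 2π·78.6/60 = 8.231 rad/s, so T = P/ω = 1930×10³ / 8.231 = 234500 N·m.
J_AB = π(0.125)⁴/32 = 2.40×10^-5 m⁴; J_BC = π(0.413)⁴/32 = 2.86×10^-3 m⁴; J_CD = π(0.423)⁴/32 = 3.14×10^-3 m⁴.
θ = (T/G)·Σ L_i/J_i = (234500/77.9×10⁹)·(0.582/2.40×10^-5 + 4.04/2.86×10^-3 + 4.24/3.14×10^-3) = 0.08141 rad.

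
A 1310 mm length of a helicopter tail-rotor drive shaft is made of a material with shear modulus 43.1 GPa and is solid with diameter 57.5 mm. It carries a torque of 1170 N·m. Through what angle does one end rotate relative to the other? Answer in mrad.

J = πd⁴/32 = π(0.0575)⁴/32 = 1.073×10^-6 m⁴.
θ = T·L/(G·J) = 1170 × 1.31 / (43.1×10⁹ × 1.073×10^-6) = 0.03314 rad.

33.1 mrad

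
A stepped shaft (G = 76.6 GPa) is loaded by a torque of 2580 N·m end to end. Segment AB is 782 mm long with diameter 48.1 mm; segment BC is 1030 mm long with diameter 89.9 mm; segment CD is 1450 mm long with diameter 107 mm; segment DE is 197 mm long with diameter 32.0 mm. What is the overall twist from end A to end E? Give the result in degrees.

J_AB = π(0.0481)⁴/32 = 5.26×10^-7 m⁴; J_BC = π(0.0899)⁴/32 = 6.41×10^-6 m⁴; J_CD = π(0.107)⁴/32 = 1.29×10^-5 m⁴; J_DE = π(0.0320)⁴/32 = 1.03×10^-7 m⁴.
θ = (T/G)·Σ L_i/J_i = (2580/76.6×10⁹)·(0.782/5.26×10^-7 + 1.03/6.41×10^-6 + 1.45/1.29×10^-5 + 0.197/1.03×10^-7) = 0.1238 rad.

7.09°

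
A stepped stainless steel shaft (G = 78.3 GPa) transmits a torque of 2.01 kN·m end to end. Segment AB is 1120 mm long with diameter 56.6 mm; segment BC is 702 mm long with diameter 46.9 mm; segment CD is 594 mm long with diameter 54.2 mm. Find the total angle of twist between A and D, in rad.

0.0845 rad

J_AB = π(0.0566)⁴/32 = 1.01×10^-6 m⁴; J_BC = π(0.0469)⁴/32 = 4.75×10^-7 m⁴; J_CD = π(0.0542)⁴/32 = 8.47×10^-7 m⁴.
θ = (T/G)·Σ L_i/J_i = (2010/78.3×10⁹)·(1.12/1.01×10^-6 + 0.702/4.75×10^-7 + 0.594/8.47×10^-7) = 0.08447 rad.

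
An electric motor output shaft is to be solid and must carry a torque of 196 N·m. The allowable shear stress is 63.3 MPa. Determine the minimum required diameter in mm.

25.1 mm

For a solid shaft τ_max = 16T/(πd³), so d = (16T/(π τ_allow))^(1/3) = (16·196.0/(π·6.33×10^7))^(1/3) = 0.02508 m.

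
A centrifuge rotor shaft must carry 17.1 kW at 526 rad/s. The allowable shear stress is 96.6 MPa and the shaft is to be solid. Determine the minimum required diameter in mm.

ω = 526 rad/s, so T = P/ω = 17.1×10³ / 526.0 = 32.51 N·m.
For a solid shaft τ_max = 16T/(πd³), so d = (16T/(π τ_allow))^(1/3) = (16·32.51/(π·9.66×10^7))^(1/3) = 0.01197 m.

12.0 mm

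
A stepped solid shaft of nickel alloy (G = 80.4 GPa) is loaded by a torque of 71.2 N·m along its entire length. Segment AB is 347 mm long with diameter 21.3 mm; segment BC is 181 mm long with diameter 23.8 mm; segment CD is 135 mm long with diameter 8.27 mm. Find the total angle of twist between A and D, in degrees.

J_AB = π(0.0213)⁴/32 = 2.02×10^-8 m⁴; J_BC = π(0.0238)⁴/32 = 3.15×10^-8 m⁴; J_CD = π(0.00827)⁴/32 = 4.59×10^-10 m⁴.
θ = (T/G)·Σ L_i/J_i = (71.20/80.4×10⁹)·(0.347/2.02×10^-8 + 0.181/3.15×10^-8 + 0.135/4.59×10^-10) = 0.2806 rad.

16.1°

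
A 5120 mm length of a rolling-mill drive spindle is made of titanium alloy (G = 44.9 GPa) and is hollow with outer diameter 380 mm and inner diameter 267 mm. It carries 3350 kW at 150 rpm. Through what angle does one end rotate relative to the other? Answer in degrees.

ω = 2π·150/60 = 15.71 rad/s, so T = P/ω = 3350×10³ / 15.71 = 213300 N·m.
J = π(d_o⁴ − d_i⁴)/32 = π(0.380⁴ − 0.267⁴)/32 = 1.548×10^-3 m⁴.
θ = T·L/(G·J) = 213300 × 5.12 / (44.9×10⁹ × 1.548×10^-3) = 0.01571 rad.

0.900°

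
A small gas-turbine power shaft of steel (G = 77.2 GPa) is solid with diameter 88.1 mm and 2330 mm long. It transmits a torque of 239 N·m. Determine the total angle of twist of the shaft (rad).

0.00122 rad

J = πd⁴/32 = π(0.0881)⁴/32 = 5.914×10^-6 m⁴.
θ = T·L/(G·J) = 239.0 × 2.33 / (77.2×10⁹ × 5.914×10^-6) = 1.220×10^-3 rad.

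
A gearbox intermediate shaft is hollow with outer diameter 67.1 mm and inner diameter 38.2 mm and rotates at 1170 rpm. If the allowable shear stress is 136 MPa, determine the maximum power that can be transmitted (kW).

885 kW

J = π(d_o⁴ − d_i⁴)/32 = π(0.0671⁴ − 0.0382⁴)/32 = 1.781×10^-6 m⁴.
T_max = τ_allow·J/r = 1.36×10^8 × 1.781×10^-6 / 0.0335 = 7220 N·m.
ω = 2π·1170/60 = 122.5 rad/s, so P_max = T_max·ω = 8.846×10^5 W.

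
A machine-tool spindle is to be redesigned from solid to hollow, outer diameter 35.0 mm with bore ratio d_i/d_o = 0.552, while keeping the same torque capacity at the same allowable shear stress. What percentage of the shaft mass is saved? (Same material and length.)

25.8 %

Equal τ_max and T ⇒ the solid shaft needs d_s³ = d_o³(1−k⁴), so d_s = 35.0·(1−0.552⁴)^(1/3) = 33.88 mm.
Area ratio A_h/A_s = d_o²(1−k²)/d_s² = (1−k²)/(1−k⁴)^(2/3) = 0.7420.
Mass saving = 1 − 0.7420 = 25.8 %.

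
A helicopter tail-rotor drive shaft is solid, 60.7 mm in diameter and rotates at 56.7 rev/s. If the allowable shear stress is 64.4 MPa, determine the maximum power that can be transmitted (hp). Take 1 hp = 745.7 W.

1350 hp

J = πd⁴/32 = π(0.0607)⁴/32 = 1.333×10^-6 m⁴.
T_max = τ_allow·J/r = 6.44×10^7 × 1.333×10^-6 / 0.0304 = 2828 N·m.
ω = 2π·56.7 = 356.3 rad/s, so P_max = T_max·ω = 1.007×10^6 W.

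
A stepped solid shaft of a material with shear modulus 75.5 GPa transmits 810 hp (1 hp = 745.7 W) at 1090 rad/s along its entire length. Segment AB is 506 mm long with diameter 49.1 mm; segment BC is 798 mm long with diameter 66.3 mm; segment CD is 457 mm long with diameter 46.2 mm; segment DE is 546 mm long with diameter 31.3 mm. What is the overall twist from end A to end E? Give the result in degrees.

3.42°

ω = 1090 rad/s, so T = P/ω = 810×745.7 / 1090 = 554.1 N·m.
J_AB = π(0.0491)⁴/32 = 5.71×10^-7 m⁴; J_BC = π(0.0663)⁴/32 = 1.90×10^-6 m⁴; J_CD = π(0.0462)⁴/32 = 4.47×10^-7 m⁴; J_DE = π(0.0313)⁴/32 = 9.42×10^-8 m⁴.
θ = (T/G)·Σ L_i/J_i = (554.1/75.5×10⁹)·(0.506/5.71×10^-7 + 0.798/1.90×10^-6 + 0.457/4.47×10^-7 + 0.546/9.42×10^-8) = 0.05963 rad.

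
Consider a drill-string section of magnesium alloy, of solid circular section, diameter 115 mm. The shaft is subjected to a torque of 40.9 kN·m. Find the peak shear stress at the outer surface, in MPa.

137 MPa

J = πd⁴/32 = π(0.115)⁴/32 = 1.717×10^-5 m⁴.
τ_max = T·r/J = 40900 × 0.0575 / 1.717×10^-5 = 1.370×10^8 Pa.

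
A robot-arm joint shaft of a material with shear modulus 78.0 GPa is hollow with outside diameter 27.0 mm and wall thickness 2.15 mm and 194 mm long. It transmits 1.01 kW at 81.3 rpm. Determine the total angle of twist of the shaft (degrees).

0.648°

ω = 2π·81.3/60 = 8.514 rad/s, so T = P/ω = 1.01×10³ / 8.514 = 118.6 N·m.
J = π(d_o⁴ − d_i⁴)/32 = π(0.0270⁴ − 0.0227⁴)/32 = 2.611×10^-8 m⁴.
θ = T·L/(G·J) = 118.6 × 0.194 / (78.0×10⁹ × 2.611×10^-8) = 0.01130 rad.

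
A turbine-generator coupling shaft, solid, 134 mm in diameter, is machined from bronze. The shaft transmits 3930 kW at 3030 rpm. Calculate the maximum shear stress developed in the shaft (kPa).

26200 kPa

ω = 2π·3030/60 = 317.3 rad/s, so T = P/ω = 3930×10³ / 317.3 = 12390 N·m.
J = πd⁴/32 = π(0.134)⁴/32 = 3.165×10^-5 m⁴.
τ_max = T·r/J = 12390 × 0.0670 / 3.165×10^-5 = 2.622×10^7 Pa.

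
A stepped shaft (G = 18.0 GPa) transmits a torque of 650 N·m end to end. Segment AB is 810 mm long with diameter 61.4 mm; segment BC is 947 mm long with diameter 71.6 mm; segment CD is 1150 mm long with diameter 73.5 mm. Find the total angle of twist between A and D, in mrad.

J_AB = π(0.0614)⁴/32 = 1.40×10^-6 m⁴; J_BC = π(0.0716)⁴/32 = 2.58×10^-6 m⁴; J_CD = π(0.0735)⁴/32 = 2.87×10^-6 m⁴.
θ = (T/G)·Σ L_i/J_i = (650.0/18.0×10⁹)·(0.810/1.40×10^-6 + 0.947/2.58×10^-6 + 1.15/2.87×10^-6) = 0.04871 rad.

48.7 mrad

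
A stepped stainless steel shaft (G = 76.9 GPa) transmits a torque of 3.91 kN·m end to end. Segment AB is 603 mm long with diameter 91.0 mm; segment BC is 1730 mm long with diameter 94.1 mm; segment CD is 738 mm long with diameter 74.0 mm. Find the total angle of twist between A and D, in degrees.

1.65°

J_AB = π(0.0910)⁴/32 = 6.73×10^-6 m⁴; J_BC = π(0.0941)⁴/32 = 7.70×10^-6 m⁴; J_CD = π(0.0740)⁴/32 = 2.94×10^-6 m⁴.
θ = (T/G)·Σ L_i/J_i = (3910/76.9×10⁹)·(0.603/6.73×10^-6 + 1.73/7.70×10^-6 + 0.738/2.94×10^-6) = 0.02873 rad.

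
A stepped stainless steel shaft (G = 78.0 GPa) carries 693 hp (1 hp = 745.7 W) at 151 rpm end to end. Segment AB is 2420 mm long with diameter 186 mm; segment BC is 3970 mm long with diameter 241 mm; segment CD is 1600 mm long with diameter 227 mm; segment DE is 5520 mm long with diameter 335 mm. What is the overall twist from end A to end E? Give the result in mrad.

18.1 mrad

ω = 2π·151/60 = 15.81 rad/s, so T = P/ω = 693×745.7 / 15.81 = 32680 N·m.
J_AB = π(0.186)⁴/32 = 1.18×10^-4 m⁴; J_BC = π(0.241)⁴/32 = 3.31×10^-4 m⁴; J_CD = π(0.227)⁴/32 = 2.61×10^-4 m⁴; J_DE = π(0.335)⁴/32 = 1.24×10^-3 m⁴.
θ = (T/G)·Σ L_i/J_i = (32680/78.0×10⁹)·(2.42/1.18×10^-4 + 3.97/3.31×10^-4 + 1.60/2.61×10^-4 + 5.52/1.24×10^-3) = 0.01809 rad.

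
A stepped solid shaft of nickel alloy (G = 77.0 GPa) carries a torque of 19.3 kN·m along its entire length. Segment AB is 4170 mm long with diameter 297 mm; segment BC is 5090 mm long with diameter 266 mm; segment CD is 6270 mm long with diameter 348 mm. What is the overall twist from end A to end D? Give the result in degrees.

J_AB = π(0.297)⁴/32 = 7.64×10^-4 m⁴; J_BC = π(0.266)⁴/32 = 4.92×10^-4 m⁴; J_CD = π(0.348)⁴/32 = 1.44×10^-3 m⁴.
θ = (T/G)·Σ L_i/J_i = (19300/77.0×10⁹)·(4.17/7.64×10^-4 + 5.09/4.92×10^-4 + 6.27/1.44×10^-3) = 5.055×10^-3 rad.

0.290°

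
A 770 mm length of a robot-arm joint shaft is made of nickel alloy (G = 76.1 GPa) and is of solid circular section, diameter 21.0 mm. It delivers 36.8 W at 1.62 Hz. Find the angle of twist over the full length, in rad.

ω = 2π·1.62 = 10.18 rad/s, so T = P/ω = 36.8 / 10.18 = 3.615 N·m.
J = πd⁴/32 = π(0.0210)⁴/32 = 1.909×10^-8 m⁴.
θ = T·L/(G·J) = 3.615 × 0.770 / (76.1×10⁹ × 1.909×10^-8) = 1.916×10^-3 rad.

0.00192 rad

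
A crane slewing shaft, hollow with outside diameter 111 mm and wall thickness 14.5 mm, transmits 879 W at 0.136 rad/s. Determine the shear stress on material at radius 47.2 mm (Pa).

ω = 0.136 rad/s, so T = P/ω = 879 / 0.1360 = 6463 N·m.
J = π(d_o⁴ − d_i⁴)/32 = π(0.111⁴ − 0.0820⁴)/32 = 1.046×10^-5 m⁴.
Shear stress varies linearly with radius: τ = T·r/J = 6463 × 0.0472 / 1.046×10^-5 = 2.915×10^7 Pa.

2.92e7 Pa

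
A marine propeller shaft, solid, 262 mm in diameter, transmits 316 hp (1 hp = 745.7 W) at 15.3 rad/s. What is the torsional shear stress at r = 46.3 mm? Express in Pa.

ω = 15.3 rad/s, so T = P/ω = 316×745.7 / 15.30 = 15400 N·m.
J = πd⁴/32 = π(0.262)⁴/32 = 4.626×10^-4 m⁴.
Shear stress varies linearly with radius: τ = T·r/J = 15400 × 0.0463 / 4.626×10^-4 = 1.541×10^6 Pa.

1.54e6 Pa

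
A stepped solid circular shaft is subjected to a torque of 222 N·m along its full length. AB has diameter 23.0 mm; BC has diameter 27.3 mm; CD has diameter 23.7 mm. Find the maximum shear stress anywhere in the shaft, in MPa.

Under the same torque, τ_max = 16T/(πd³) is largest where d is smallest — segment AB (d = 23.0 mm).
τ_max = 16·222.0/(π·(0.0230)³) = 9.293×10^7 Pa.

92.9 MPa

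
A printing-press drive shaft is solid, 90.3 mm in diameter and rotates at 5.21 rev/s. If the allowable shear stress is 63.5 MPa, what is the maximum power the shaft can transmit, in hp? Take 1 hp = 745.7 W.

J = πd⁴/32 = π(0.0903)⁴/32 = 6.528×10^-6 m⁴.
T_max = τ_allow·J/r = 6.35×10^7 × 6.528×10^-6 / 0.0451 = 9181 N·m.
ω = 2π·5.21 = 32.74 rad/s, so P_max = T_max·ω = 3.005×10^5 W.

403 hp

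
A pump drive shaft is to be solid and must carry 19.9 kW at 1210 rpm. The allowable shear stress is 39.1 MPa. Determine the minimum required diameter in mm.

ω = 2π·1210/60 = 126.7 rad/s, so T = P/ω = 19.9×10³ / 126.7 = 157.1 N·m.
For a solid shaft τ_max = 16T/(πd³), so d = (16T/(π τ_allow))^(1/3) = (16·157.1/(π·3.91×10^7))^(1/3) = 0.02735 m.

27.3 mm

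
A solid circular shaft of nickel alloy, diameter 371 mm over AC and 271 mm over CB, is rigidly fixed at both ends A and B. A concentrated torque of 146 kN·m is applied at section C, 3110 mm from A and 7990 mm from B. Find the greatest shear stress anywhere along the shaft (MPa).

13.1 MPa

Compatibility: T_A·a/J_AC = T_B·b/J_CB with T_A + T_B = T₀.
J_AC = 1.86×10^-3 m⁴, J_CB = 5.30×10^-4 m⁴, so T_A = T₀·(J_AC/a)/((J_AC/a)+(J_CB/b)) = 131400 N·m, T_B = 14560 N·m.
τ in each portion: τ_AC = 1.31×10^7 Pa, τ_CB = 3.73×10^6 Pa; maximum is in AC.
τ_max = T_AC·r/J = 131400·0.185/1.86×10^-3 = 1.311×10^7 Pa.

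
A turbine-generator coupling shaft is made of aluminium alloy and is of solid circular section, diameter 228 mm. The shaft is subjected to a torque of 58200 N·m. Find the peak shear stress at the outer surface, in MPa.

J = πd⁴/32 = π(0.228)⁴/32 = 2.653×10^-4 m⁴.
τ_max = T·r/J = 58200 × 0.114 / 2.653×10^-4 = 2.501×10^7 Pa.

25.0 MPa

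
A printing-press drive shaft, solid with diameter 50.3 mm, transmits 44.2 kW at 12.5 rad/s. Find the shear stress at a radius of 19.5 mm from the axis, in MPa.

110 MPa

ω = 12.5 rad/s, so T = P/ω = 44.2×10³ / 12.50 = 3536 N·m.
J = πd⁴/32 = π(0.0503)⁴/32 = 6.285×10^-7 m⁴.
Shear stress varies linearly with radius: τ = T·r/J = 3536 × 0.0195 / 6.285×10^-7 = 1.097×10^8 Pa.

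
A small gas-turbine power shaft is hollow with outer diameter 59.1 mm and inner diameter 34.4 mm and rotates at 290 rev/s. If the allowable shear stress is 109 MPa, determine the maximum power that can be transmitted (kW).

J = π(d_o⁴ − d_i⁴)/32 = π(0.0591⁴ − 0.0344⁴)/32 = 1.060×10^-6 m⁴.
T_max = τ_allow·J/r = 1.09×10^8 × 1.060×10^-6 / 0.0295 = 3911 N·m.
ω = 2π·290 = 1822 rad/s, so P_max = T_max·ω = 7.126×10^6 W.

7130 kW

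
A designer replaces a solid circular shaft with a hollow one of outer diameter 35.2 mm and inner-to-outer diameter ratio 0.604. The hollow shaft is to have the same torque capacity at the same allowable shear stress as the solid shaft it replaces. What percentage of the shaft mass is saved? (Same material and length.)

Equal τ_max and T ⇒ the solid shaft needs d_s³ = d_o³(1−k⁴), so d_s = 35.2·(1−0.604⁴)^(1/3) = 33.56 mm.
Area ratio A_h/A_s = d_o²(1−k²)/d_s² = (1−k²)/(1−k⁴)^(2/3) = 0.6986.
Mass saving = 1 − 0.6986 = 30.1 %.

30.1 %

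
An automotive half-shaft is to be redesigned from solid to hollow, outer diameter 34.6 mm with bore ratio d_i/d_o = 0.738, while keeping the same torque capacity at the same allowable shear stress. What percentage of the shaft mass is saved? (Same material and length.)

42.4 %

Equal τ_max and T ⇒ the solid shaft needs d_s³ = d_o³(1−k⁴), so d_s = 34.6·(1−0.738⁴)^(1/3) = 30.77 mm.
Area ratio A_h/A_s = d_o²(1−k²)/d_s² = (1−k²)/(1−k⁴)^(2/3) = 0.5757.
Mass saving = 1 − 0.5757 = 42.4 %.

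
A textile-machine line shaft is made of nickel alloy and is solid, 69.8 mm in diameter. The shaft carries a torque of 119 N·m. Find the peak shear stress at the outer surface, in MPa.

1.78 MPa

J = πd⁴/32 = π(0.0698)⁴/32 = 2.330×10^-6 m⁴.
τ_max = T·r/J = 119.0 × 0.0349 / 2.330×10^-6 = 1.782×10^6 Pa.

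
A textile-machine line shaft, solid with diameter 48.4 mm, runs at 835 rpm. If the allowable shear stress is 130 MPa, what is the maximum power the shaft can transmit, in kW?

J = πd⁴/32 = π(0.0484)⁴/32 = 5.387×10^-7 m⁴.
T_max = τ_allow·J/r = 1.30×10^8 × 5.387×10^-7 / 0.0242 = 2894 N·m.
ω = 2π·835/60 = 87.44 rad/s, so P_max = T_max·ω = 2.531×10^5 W.

253 kW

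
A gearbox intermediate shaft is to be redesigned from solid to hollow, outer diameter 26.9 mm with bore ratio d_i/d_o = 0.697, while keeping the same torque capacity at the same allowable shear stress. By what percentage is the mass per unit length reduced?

Equal τ_max and T ⇒ the solid shaft needs d_s³ = d_o³(1−k⁴), so d_s = 26.9·(1−0.697⁴)^(1/3) = 24.59 mm.
Area ratio A_h/A_s = d_o²(1−k²)/d_s² = (1−k²)/(1−k⁴)^(2/3) = 0.6153.
Mass saving = 1 − 0.6153 = 38.5 %.

38.5 %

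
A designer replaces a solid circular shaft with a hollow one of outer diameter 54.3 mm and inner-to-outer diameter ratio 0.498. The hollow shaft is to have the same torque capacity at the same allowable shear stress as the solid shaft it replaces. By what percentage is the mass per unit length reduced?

21.5 %

Equal τ_max and T ⇒ the solid shaft needs d_s³ = d_o³(1−k⁴), so d_s = 54.3·(1−0.498⁴)^(1/3) = 53.16 mm.
Area ratio A_h/A_s = d_o²(1−k²)/d_s² = (1−k²)/(1−k⁴)^(2/3) = 0.7845.
Mass saving = 1 − 0.7845 = 21.5 %.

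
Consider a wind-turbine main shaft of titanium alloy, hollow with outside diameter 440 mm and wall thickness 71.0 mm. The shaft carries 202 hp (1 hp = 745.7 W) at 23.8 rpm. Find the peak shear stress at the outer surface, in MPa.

ω = 2π·23.8/60 = 2.492 rad/s, so T = P/ω = 202×745.7 / 2.492 = 60440 N·m.
J = π(d_o⁴ − d_i⁴)/32 = π(0.440⁴ − 0.298⁴)/32 = 2.905×10^-3 m⁴.
τ_max = T·r/J = 60440 × 0.220 / 2.905×10^-3 = 4.576×10^6 Pa.

4.58 MPa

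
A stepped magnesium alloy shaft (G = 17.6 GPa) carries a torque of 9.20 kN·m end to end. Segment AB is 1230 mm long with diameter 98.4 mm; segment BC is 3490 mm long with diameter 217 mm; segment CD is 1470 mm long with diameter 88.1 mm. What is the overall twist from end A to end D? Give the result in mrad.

J_AB = π(0.0984)⁴/32 = 9.20×10^-6 m⁴; J_BC = π(0.217)⁴/32 = 2.18×10^-4 m⁴; J_CD = π(0.0881)⁴/32 = 5.91×10^-6 m⁴.
θ = (T/G)·Σ L_i/J_i = (9200/17.6×10⁹)·(1.23/9.20×10^-6 + 3.49/2.18×10^-4 + 1.47/5.91×10^-6) = 0.2082 rad.

208 mrad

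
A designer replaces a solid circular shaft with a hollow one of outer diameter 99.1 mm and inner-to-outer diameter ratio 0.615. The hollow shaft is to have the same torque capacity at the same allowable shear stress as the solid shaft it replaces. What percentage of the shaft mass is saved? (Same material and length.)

Equal τ_max and T ⇒ the solid shaft needs d_s³ = d_o³(1−k⁴), so d_s = 99.1·(1−0.615⁴)^(1/3) = 94.13 mm.
Area ratio A_h/A_s = d_o²(1−k²)/d_s² = (1−k²)/(1−k⁴)^(2/3) = 0.6892.
Mass saving = 1 − 0.6892 = 31.1 %.

31.1 %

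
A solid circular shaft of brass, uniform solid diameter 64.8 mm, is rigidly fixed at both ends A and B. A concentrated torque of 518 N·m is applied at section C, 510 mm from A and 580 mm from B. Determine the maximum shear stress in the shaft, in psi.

748 psi

With uniform GJ and both ends fixed, compatibility θ_AC = θ_CB gives T_A·a = T_B·b, together with T_A + T_B = T₀.
T_A = T₀·b/(a+b) = 518.0·580/1090 = 275.6 N·m; T_B = 242.4 N·m.
τ in each portion: τ_AC = 5.16×10^6 Pa, τ_CB = 4.54×10^6 Pa; maximum is in AC.
τ_max = T_AC·r/J = 275.6·0.0324/1.73×10^-6 = 5.159×10^6 Pa.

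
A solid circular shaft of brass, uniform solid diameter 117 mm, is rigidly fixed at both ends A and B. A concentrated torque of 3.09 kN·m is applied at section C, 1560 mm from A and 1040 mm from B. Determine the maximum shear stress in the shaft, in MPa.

With uniform GJ and both ends fixed, compatibility θ_AC = θ_CB gives T_A·a = T_B·b, together with T_A + T_B = T₀.
T_A = T₀·b/(a+b) = 3090·1040/2600 = 1236 N·m; T_B = 1854 N·m.
τ in each portion: τ_AC = 3.93×10^6 Pa, τ_CB = 5.90×10^6 Pa; maximum is in CB.
τ_max = T_CB·r/J = 1854·0.0585/1.84×10^-5 = 5.896×10^6 Pa.

5.90 MPa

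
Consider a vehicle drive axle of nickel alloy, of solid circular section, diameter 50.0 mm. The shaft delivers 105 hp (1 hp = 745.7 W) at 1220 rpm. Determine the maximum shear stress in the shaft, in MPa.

25.0 MPa

ω = 2π·1220/60 = 127.8 rad/s, so T = P/ω = 105×745.7 / 127.8 = 612.9 N·m.
J = πd⁴/32 = π(0.0500)⁴/32 = 6.136×10^-7 m⁴.
τ_max = T·r/J = 612.9 × 0.0250 / 6.136×10^-7 = 2.497×10^7 Pa.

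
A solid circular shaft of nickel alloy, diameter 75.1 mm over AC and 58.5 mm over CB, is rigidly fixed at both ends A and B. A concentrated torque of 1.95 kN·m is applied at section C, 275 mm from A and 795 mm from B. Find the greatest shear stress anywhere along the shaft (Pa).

2.08e7 Pa

Compatibility: T_A·a/J_AC = T_B·b/J_CB with T_A + T_B = T₀.
J_AC = 3.12×10^-6 m⁴, J_CB = 1.15×10^-6 m⁴, so T_A = T₀·(J_AC/a)/((J_AC/a)+(J_CB/b)) = 1730 N·m, T_B = 220.3 N·m.
τ in each portion: τ_AC = 2.08×10^7 Pa, τ_CB = 5.60×10^6 Pa; maximum is in AC.
τ_max = T_AC·r/J = 1730·0.0376/3.12×10^-6 = 2.080×10^7 Pa.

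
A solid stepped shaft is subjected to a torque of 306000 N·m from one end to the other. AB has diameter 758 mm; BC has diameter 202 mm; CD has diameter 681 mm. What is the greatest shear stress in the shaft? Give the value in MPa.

Under the same torque, τ_max = 16T/(πd³) is largest where d is smallest — segment BC (d = 202 mm).
τ_max = 16·306000/(π·(0.202)³) = 1.891×10^8 Pa.

189 MPa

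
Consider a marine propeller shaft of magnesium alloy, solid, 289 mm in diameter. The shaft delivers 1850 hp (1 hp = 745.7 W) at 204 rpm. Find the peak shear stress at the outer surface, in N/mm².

ω = 2π·204/60 = 21.36 rad/s, so T = P/ω = 1850×745.7 / 21.36 = 64580 N·m.
J = πd⁴/32 = π(0.289)⁴/32 = 6.848×10^-4 m⁴.
τ_max = T·r/J = 64580 × 0.144 / 6.848×10^-4 = 1.363×10^7 Pa.

13.6 N/mm²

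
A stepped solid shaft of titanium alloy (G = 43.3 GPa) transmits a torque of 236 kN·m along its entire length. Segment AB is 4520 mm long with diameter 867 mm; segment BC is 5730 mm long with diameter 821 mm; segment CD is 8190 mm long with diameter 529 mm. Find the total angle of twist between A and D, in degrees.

0.398°

J_AB = π(0.867)⁴/32 = 0.0555 m⁴; J_BC = π(0.821)⁴/32 = 0.0446 m⁴; J_CD = π(0.529)⁴/32 = 7.69×10^-3 m⁴.
θ = (T/G)·Σ L_i/J_i = (236000/43.3×10⁹)·(4.52/0.0555 + 5.73/0.0446 + 8.19/7.69×10^-3) = 6.950×10^-3 rad.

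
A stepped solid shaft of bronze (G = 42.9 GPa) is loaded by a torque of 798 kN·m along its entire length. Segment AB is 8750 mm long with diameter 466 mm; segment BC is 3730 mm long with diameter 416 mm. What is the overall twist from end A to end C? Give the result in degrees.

3.37°

J_AB = π(0.466)⁴/32 = 4.63×10^-3 m⁴; J_BC = π(0.416)⁴/32 = 2.94×10^-3 m⁴.
θ = (T/G)·Σ L_i/J_i = (798000/42.9×10⁹)·(8.75/4.63×10^-3 + 3.73/2.94×10^-3) = 0.05876 rad.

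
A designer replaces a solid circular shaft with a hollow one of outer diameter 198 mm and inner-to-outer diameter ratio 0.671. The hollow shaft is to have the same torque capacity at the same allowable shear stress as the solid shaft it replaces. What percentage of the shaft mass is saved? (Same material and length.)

Equal τ_max and T ⇒ the solid shaft needs d_s³ = d_o³(1−k⁴), so d_s = 198·(1−0.671⁴)^(1/3) = 183.6 mm.
Area ratio A_h/A_s = d_o²(1−k²)/d_s² = (1−k²)/(1−k⁴)^(2/3) = 0.6394.
Mass saving = 1 − 0.6394 = 36.1 %.

36.1 %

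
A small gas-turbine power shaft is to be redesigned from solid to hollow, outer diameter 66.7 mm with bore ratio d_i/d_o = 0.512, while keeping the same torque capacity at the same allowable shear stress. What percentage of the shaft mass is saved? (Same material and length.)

22.6 %

Equal τ_max and T ⇒ the solid shaft needs d_s³ = d_o³(1−k⁴), so d_s = 66.7·(1−0.512⁴)^(1/3) = 65.14 mm.
Area ratio A_h/A_s = d_o²(1−k²)/d_s² = (1−k²)/(1−k⁴)^(2/3) = 0.7737.
Mass saving = 1 − 0.7737 = 22.6 %.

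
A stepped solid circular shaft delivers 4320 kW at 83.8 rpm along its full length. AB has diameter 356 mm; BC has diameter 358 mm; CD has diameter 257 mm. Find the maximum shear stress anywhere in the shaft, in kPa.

ω = 2π·83.8/60 = 8.776 rad/s, so T = P/ω = 4320×10³ / 8.776 = 492300 N·m.
Under the same torque, τ_max = 16T/(πd³) is largest where d is smallest — segment CD (d = 257 mm).
τ_max = 16·492300/(π·(0.257)³) = 1.477×10^8 Pa.

148000 kPa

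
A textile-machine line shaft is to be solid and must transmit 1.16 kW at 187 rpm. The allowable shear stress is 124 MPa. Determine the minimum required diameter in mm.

13.4 mm

ω = 2π·187/60 = 19.58 rad/s, so T = P/ω = 1.16×10³ / 19.58 = 59.24 N·m.
For a solid shaft τ_max = 16T/(πd³), so d = (16T/(π τ_allow))^(1/3) = (16·59.24/(π·1.24×10^8))^(1/3) = 0.01345 m.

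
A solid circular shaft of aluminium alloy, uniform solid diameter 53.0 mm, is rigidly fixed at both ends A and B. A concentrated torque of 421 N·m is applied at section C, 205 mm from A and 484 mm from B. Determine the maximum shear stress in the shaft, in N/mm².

10.1 N/mm²

With uniform GJ and both ends fixed, compatibility θ_AC = θ_CB gives T_A·a = T_B·b, together with T_A + T_B = T₀.
T_A = T₀·b/(a+b) = 421.0·484/689.0 = 295.7 N·m; T_B = 125.3 N·m.
τ in each portion: τ_AC = 1.01×10^7 Pa, τ_CB = 4.29×10^6 Pa; maximum is in AC.
τ_max = T_AC·r/J = 295.7·0.0265/7.75×10^-7 = 1.012×10^7 Pa.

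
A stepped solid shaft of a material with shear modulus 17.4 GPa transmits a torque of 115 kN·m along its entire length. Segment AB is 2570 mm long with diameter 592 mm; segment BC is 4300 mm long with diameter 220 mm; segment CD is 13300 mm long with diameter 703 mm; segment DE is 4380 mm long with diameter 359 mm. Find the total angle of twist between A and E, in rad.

J_AB = π(0.592)⁴/32 = 0.0121 m⁴; J_BC = π(0.220)⁴/32 = 2.30×10^-4 m⁴; J_CD = π(0.703)⁴/32 = 0.0240 m⁴; J_DE = π(0.359)⁴/32 = 1.63×10^-3 m⁴.
θ = (T/G)·Σ L_i/J_i = (115000/17.4×10⁹)·(2.57/0.0121 + 4.30/2.30×10^-4 + 13.3/0.0240 + 4.38/1.63×10^-3) = 0.1464 rad.

0.146 rad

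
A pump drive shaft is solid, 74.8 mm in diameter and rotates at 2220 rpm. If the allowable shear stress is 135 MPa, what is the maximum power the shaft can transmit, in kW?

J = πd⁴/32 = π(0.0748)⁴/32 = 3.073×10^-6 m⁴.
T_max = τ_allow·J/r = 1.35×10^8 × 3.073×10^-6 / 0.0374 = 11090 N·m.
ω = 2π·2220/60 = 232.5 rad/s, so P_max = T_max·ω = 2.579×10^6 W.

2580 kW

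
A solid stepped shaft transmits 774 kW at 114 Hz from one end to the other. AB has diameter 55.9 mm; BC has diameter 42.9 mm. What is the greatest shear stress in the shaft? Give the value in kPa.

ω = 2π·114 = 716.3 rad/s, so T = P/ω = 774×10³ / 716.3 = 1081 N·m.
Under the same torque, τ_max = 16T/(πd³) is largest where d is smallest — segment BC (d = 42.9 mm).
τ_max = 16·1081/(π·(0.0429)³) = 6.970×10^7 Pa.

69700 kPa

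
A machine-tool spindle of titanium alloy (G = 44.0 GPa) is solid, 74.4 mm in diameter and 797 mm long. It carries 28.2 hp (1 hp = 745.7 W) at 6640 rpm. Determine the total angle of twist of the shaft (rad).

ω = 2π·6640/60 = 695.3 rad/s, so T = P/ω = 28.2×745.7 / 695.3 = 30.24 N·m.
J = πd⁴/32 = π(0.0744)⁴/32 = 3.008×10^-6 m⁴.
θ = T·L/(G·J) = 30.24 × 0.797 / (44.0×10⁹ × 3.008×10^-6) = 1.821×10^-4 rad.

1.82e-4 rad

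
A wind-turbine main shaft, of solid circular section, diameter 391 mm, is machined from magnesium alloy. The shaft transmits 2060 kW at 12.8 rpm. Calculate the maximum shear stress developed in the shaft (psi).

ω = 2π·12.8/60 = 1.340 rad/s, so T = P/ω = 2060×10³ / 1.340 = 1.537e6 N·m.
J = πd⁴/32 = π(0.391)⁴/32 = 2.295×10^-3 m⁴.
τ_max = T·r/J = 1.537e6 × 0.196 / 2.295×10^-3 = 1.309×10^8 Pa.

19000 psi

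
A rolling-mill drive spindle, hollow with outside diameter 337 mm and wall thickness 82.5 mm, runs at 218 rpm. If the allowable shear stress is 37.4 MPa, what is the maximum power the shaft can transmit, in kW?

5980 kW

J = π(d_o⁴ − d_i⁴)/32 = π(0.337⁴ − 0.172⁴)/32 = 1.180×10^-3 m⁴.
T_max = τ_allow·J/r = 3.74×10^7 × 1.180×10^-3 / 0.169 = 262000 N·m.
ω = 2π·218/60 = 22.83 rad/s, so P_max = T_max·ω = 5.981×10^6 W.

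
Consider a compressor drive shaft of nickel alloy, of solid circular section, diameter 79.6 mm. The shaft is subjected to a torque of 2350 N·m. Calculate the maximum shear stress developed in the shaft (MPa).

J = πd⁴/32 = π(0.0796)⁴/32 = 3.941×10^-6 m⁴.
τ_max = T·r/J = 2350 × 0.0398 / 3.941×10^-6 = 2.373×10^7 Pa.

23.7 MPa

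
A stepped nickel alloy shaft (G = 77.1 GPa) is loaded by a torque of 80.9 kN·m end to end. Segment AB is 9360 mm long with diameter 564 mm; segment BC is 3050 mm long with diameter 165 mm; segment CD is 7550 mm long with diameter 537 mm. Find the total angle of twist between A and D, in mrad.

J_AB = π(0.564)⁴/32 = 9.93×10^-3 m⁴; J_BC = π(0.165)⁴/32 = 7.28×10^-5 m⁴; J_CD = π(0.537)⁴/32 = 8.16×10^-3 m⁴.
θ = (T/G)·Σ L_i/J_i = (80900/77.1×10⁹)·(9.36/9.93×10^-3 + 3.05/7.28×10^-5 + 7.55/8.16×10^-3) = 0.04594 rad.

45.9 mrad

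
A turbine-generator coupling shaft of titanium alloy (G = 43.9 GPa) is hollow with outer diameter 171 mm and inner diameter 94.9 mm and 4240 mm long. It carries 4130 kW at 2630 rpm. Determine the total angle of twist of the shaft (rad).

ω = 2π·2630/60 = 275.4 rad/s, so T = P/ω = 4130×10³ / 275.4 = 15000 N·m.
J = π(d_o⁴ − d_i⁴)/32 = π(0.171⁴ − 0.0949⁴)/32 = 7.598×10^-5 m⁴.
θ = T·L/(G·J) = 15000 × 4.24 / (43.9×10⁹ × 7.598×10^-5) = 0.01906 rad.

0.0191 rad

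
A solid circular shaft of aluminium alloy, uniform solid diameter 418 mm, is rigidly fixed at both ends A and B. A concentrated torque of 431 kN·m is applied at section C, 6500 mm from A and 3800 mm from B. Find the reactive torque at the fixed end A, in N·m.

With uniform GJ and both ends fixed, compatibility θ_AC = θ_CB gives T_A·a = T_B·b, together with T_A + T_B = T₀.
T_A = T₀·b/(a+b) = 431000·3800/10300 = 159000 N·m; T_B = 272000 N·m.

159000 N·m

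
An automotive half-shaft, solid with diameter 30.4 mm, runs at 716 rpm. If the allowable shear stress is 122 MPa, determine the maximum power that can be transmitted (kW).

J = πd⁴/32 = π(0.0304)⁴/32 = 8.385×10^-8 m⁴.
T_max = τ_allow·J/r = 1.22×10^8 × 8.385×10^-8 / 0.0152 = 673.0 N·m.
ω = 2π·716/60 = 74.98 rad/s, so P_max = T_max·ω = 5.046×10^4 W.

50.5 kW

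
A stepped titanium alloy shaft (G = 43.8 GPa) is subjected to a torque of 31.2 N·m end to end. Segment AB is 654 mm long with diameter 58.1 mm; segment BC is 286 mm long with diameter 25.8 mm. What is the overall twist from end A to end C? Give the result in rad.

J_AB = π(0.0581)⁴/32 = 1.12×10^-6 m⁴; J_BC = π(0.0258)⁴/32 = 4.35×10^-8 m⁴.
θ = (T/G)·Σ L_i/J_i = (31.20/43.8×10⁹)·(0.654/1.12×10^-6 + 0.286/4.35×10^-8) = 5.100×10^-3 rad.

0.00510 rad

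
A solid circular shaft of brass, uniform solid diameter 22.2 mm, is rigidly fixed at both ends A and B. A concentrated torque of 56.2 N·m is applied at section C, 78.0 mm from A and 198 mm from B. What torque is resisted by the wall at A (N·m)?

With uniform GJ and both ends fixed, compatibility θ_AC = θ_CB gives T_A·a = T_B·b, together with T_A + T_B = T₀.
T_A = T₀·b/(a+b) = 56.20·198/276.0 = 40.32 N·m; T_B = 15.88 N·m.

40.3 N·m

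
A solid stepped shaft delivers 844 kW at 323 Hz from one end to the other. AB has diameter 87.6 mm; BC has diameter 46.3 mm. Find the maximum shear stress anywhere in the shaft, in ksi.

3.10 ksi

ω = 2π·323 = 2029 rad/s, so T = P/ω = 844×10³ / 2029 = 415.9 N·m.
Under the same torque, τ_max = 16T/(πd³) is largest where d is smallest — segment BC (d = 46.3 mm).
τ_max = 16·415.9/(π·(0.0463)³) = 2.134×10^7 Pa.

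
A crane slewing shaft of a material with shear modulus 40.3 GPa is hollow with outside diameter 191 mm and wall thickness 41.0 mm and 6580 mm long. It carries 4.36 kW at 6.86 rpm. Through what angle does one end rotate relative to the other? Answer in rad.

0.00848 rad

ω = 2π·6.86/60 = 0.7184 rad/s, so T = P/ω = 4.36×10³ / 0.7184 = 6069 N·m.
J = π(d_o⁴ − d_i⁴)/32 = π(0.191⁴ − 0.109⁴)/32 = 1.168×10^-4 m⁴.
θ = T·L/(G·J) = 6069 × 6.58 / (40.3×10⁹ × 1.168×10^-4) = 8.484×10^-3 rad.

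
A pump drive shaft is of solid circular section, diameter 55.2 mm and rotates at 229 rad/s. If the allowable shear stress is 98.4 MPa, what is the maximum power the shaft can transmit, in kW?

J = πd⁴/32 = π(0.0552)⁴/32 = 9.115×10^-7 m⁴.
T_max = τ_allow·J/r = 9.84×10^7 × 9.115×10^-7 / 0.0276 = 3250 N·m.
ω = 229 rad/s, so P_max = T_max·ω = 7.442×10^5 W.

744 kW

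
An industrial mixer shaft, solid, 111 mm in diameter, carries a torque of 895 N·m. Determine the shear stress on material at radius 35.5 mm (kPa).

J = πd⁴/32 = π(0.111)⁴/32 = 1.490×10^-5 m⁴.
Shear stress varies linearly with radius: τ = T·r/J = 895.0 × 0.0355 / 1.490×10^-5 = 2.132×10^6 Pa.

2130 kPa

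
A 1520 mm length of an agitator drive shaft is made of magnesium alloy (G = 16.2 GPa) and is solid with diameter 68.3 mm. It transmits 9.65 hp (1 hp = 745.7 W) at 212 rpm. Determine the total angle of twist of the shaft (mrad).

ω = 2π·212/60 = 22.20 rad/s, so T = P/ω = 9.65×745.7 / 22.20 = 324.1 N·m.
J = πd⁴/32 = π(0.0683)⁴/32 = 2.136×10^-6 m⁴.
θ = T·L/(G·J) = 324.1 × 1.52 / (16.2×10⁹ × 2.136×10^-6) = 0.01424 rad.

14.2 mrad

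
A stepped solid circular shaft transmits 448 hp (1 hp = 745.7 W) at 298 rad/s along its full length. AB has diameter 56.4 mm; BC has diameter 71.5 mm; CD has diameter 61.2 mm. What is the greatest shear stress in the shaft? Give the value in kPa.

31800 kPa

ω = 298 rad/s, so T = P/ω = 448×745.7 / 298.0 = 1121 N·m.
Under the same torque, τ_max = 16T/(πd³) is largest where d is smallest — segment AB (d = 56.4 mm).
τ_max = 16·1121/(π·(0.0564)³) = 3.182×10^7 Pa.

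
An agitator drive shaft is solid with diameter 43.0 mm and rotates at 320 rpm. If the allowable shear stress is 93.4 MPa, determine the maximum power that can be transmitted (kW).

48.9 kW

J = πd⁴/32 = π(0.0430)⁴/32 = 3.356×10^-7 m⁴.
T_max = τ_allow·J/r = 9.34×10^7 × 3.356×10^-7 / 0.0215 = 1458 N·m.
ω = 2π·320/60 = 33.51 rad/s, so P_max = T_max·ω = 4.886×10^4 W.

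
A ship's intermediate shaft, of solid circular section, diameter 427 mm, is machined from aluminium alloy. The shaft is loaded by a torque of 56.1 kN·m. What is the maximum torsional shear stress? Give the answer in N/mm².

J = πd⁴/32 = π(0.427)⁴/32 = 3.264×10^-3 m⁴.
τ_max = T·r/J = 56100 × 0.213 / 3.264×10^-3 = 3.670×10^6 Pa.

3.67 N/mm²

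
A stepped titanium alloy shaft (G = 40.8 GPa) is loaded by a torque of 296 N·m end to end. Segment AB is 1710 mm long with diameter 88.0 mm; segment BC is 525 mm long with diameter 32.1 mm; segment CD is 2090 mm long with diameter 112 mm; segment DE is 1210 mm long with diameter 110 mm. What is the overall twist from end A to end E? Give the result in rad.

J_AB = π(0.0880)⁴/32 = 5.89×10^-6 m⁴; J_BC = π(0.0321)⁴/32 = 1.04×10^-7 m⁴; J_CD = π(0.112)⁴/32 = 1.54×10^-5 m⁴; J_DE = π(0.110)⁴/32 = 1.44×10^-5 m⁴.
θ = (T/G)·Σ L_i/J_i = (296.0/40.8×10⁹)·(1.71/5.89×10^-6 + 0.525/1.04×10^-7 + 2.09/1.54×10^-5 + 1.21/1.44×10^-5) = 0.04024 rad.

0.0402 rad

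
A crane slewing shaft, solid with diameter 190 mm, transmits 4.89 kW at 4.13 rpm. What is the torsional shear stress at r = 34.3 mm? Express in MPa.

3.03 MPa

ω = 2π·4.13/60 = 0.4325 rad/s, so T = P/ω = 4.89×10³ / 0.4325 = 11310 N·m.
J = πd⁴/32 = π(0.190)⁴/32 = 1.279×10^-4 m⁴.
Shear stress varies linearly with radius: τ = T·r/J = 11310 × 0.0343 / 1.279×10^-4 = 3.031×10^6 Pa.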